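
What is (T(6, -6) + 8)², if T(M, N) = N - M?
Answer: 16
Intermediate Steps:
(T(6, -6) + 8)² = ((-6 - 1*6) + 8)² = ((-6 - 6) + 8)² = (-12 + 8)² = (-4)² = 16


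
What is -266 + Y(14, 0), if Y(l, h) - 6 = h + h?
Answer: -260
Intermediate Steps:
Y(l, h) = 6 + 2*h (Y(l, h) = 6 + (h + h) = 6 + 2*h)
-266 + Y(14, 0) = -266 + (6 + 2*0) = -266 + (6 + 0) = -266 + 6 = -260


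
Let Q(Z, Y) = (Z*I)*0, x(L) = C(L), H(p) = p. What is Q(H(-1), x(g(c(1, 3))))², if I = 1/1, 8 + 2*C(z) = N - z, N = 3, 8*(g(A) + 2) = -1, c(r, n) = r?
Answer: 0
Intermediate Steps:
g(A) = -17/8 (g(A) = -2 + (⅛)*(-1) = -2 - ⅛ = -17/8)
C(z) = -5/2 - z/2 (C(z) = -4 + (3 - z)/2 = -4 + (3/2 - z/2) = -5/2 - z/2)
I = 1
x(L) = -5/2 - L/2
Q(Z, Y) = 0 (Q(Z, Y) = (Z*1)*0 = Z*0 = 0)
Q(H(-1), x(g(c(1, 3))))² = 0² = 0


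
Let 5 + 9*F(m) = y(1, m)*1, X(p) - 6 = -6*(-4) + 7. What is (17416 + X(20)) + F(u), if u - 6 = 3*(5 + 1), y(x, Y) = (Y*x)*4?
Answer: 157168/9 ≈ 17463.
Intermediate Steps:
y(x, Y) = 4*Y*x
u = 24 (u = 6 + 3*(5 + 1) = 6 + 3*6 = 6 + 18 = 24)
X(p) = 37 (X(p) = 6 + (-6*(-4) + 7) = 6 + (24 + 7) = 6 + 31 = 37)
F(m) = -5/9 + 4*m/9 (F(m) = -5/9 + ((4*m*1)*1)/9 = -5/9 + ((4*m)*1)/9 = -5/9 + (4*m)/9 = -5/9 + 4*m/9)
(17416 + X(20)) + F(u) = (17416 + 37) + (-5/9 + (4/9)*24) = 17453 + (-5/9 + 32/3) = 17453 + 91/9 = 157168/9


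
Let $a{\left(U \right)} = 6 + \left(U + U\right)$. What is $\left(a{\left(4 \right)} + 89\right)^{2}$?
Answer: $10609$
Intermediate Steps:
$a{\left(U \right)} = 6 + 2 U$
$\left(a{\left(4 \right)} + 89\right)^{2} = \left(\left(6 + 2 \cdot 4\right) + 89\right)^{2} = \left(\left(6 + 8\right) + 89\right)^{2} = \left(14 + 89\right)^{2} = 103^{2} = 10609$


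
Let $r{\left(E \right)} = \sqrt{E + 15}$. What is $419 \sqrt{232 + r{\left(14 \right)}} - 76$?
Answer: $-76 + 419 \sqrt{232 + \sqrt{29}} \approx 6379.7$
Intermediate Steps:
$r{\left(E \right)} = \sqrt{15 + E}$
$419 \sqrt{232 + r{\left(14 \right)}} - 76 = 419 \sqrt{232 + \sqrt{15 + 14}} - 76 = 419 \sqrt{232 + \sqrt{29}} - 76 = -76 + 419 \sqrt{232 + \sqrt{29}}$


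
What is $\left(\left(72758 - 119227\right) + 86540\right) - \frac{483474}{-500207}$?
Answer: $\frac{20044278171}{500207} \approx 40072.0$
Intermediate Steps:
$\left(\left(72758 - 119227\right) + 86540\right) - \frac{483474}{-500207} = \left(-46469 + 86540\right) - 483474 \left(- \frac{1}{500207}\right) = 40071 - - \frac{483474}{500207} = 40071 + \frac{483474}{500207} = \frac{20044278171}{500207}$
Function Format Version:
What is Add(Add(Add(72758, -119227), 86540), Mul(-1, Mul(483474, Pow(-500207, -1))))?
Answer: Rational(20044278171, 500207) ≈ 40072.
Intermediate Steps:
Add(Add(Add(72758, -119227), 86540), Mul(-1, Mul(483474, Pow(-500207, -1)))) = Add(Add(-46469, 86540), Mul(-1, Mul(483474, Rational(-1, 500207)))) = Add(40071, Mul(-1, Rational(-483474, 500207))) = Add(40071, Rational(483474, 500207)) = Rational(20044278171, 500207)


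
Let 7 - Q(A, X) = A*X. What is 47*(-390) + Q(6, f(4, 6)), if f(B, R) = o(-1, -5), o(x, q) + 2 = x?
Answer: -18305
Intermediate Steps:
o(x, q) = -2 + x
f(B, R) = -3 (f(B, R) = -2 - 1 = -3)
Q(A, X) = 7 - A*X
47*(-390) + Q(6, f(4, 6)) = 47*(-390) + (7 - 1*6*(-3)) = -18330 + (7 + 18) = -18330 + 25 = -18305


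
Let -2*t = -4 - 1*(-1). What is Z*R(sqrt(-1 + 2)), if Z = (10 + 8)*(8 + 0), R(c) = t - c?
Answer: 72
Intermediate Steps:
t = 3/2 (t = -(-4 - 1*(-1))/2 = -(-4 + 1)/2 = -1/2*(-3) = 3/2 ≈ 1.5000)
R(c) = 3/2 - c
Z = 144 (Z = 18*8 = 144)
Z*R(sqrt(-1 + 2)) = 144*(3/2 - sqrt(-1 + 2)) = 144*(3/2 - sqrt(1)) = 144*(3/2 - 1*1) = 144*(3/2 - 1) = 144*(1/2) = 72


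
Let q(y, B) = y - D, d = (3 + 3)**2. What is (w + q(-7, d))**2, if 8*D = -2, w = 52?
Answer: 32761/16 ≈ 2047.6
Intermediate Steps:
D = -1/4 (D = (1/8)*(-2) = -1/4 ≈ -0.25000)
d = 36 (d = 6**2 = 36)
q(y, B) = 1/4 + y (q(y, B) = y - 1*(-1/4) = y + 1/4 = 1/4 + y)
(w + q(-7, d))**2 = (52 + (1/4 - 7))**2 = (52 - 27/4)**2 = (181/4)**2 = 32761/16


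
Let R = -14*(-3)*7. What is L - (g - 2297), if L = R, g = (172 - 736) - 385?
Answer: 3540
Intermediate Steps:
g = -949 (g = -564 - 385 = -949)
R = 294 (R = 42*7 = 294)
L = 294
L - (g - 2297) = 294 - (-949 - 2297) = 294 - 1*(-3246) = 294 + 3246 = 3540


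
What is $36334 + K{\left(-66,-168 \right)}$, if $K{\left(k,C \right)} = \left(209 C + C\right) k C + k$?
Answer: $-391148372$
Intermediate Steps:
$K{\left(k,C \right)} = k + 210 k C^{2}$ ($K{\left(k,C \right)} = 210 C k C + k = 210 k C^{2} + k = k + 210 k C^{2}$)
$36334 + K{\left(-66,-168 \right)} = 36334 - 66 \left(1 + 210 \left(-168\right)^{2}\right) = 36334 - 66 \left(1 + 210 \cdot 28224\right) = 36334 - 66 \left(1 + 5927040\right) = 36334 - 391184706 = -391148372$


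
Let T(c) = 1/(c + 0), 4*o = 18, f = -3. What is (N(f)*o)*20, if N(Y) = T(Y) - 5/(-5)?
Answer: 60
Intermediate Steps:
o = 9/2 (o = (¼)*18 = 9/2 ≈ 4.5000)
T(c) = 1/c
N(Y) = 1 + 1/Y (N(Y) = 1/Y - 5/(-5) = 1/Y - 5*(-1)/5 = 1/Y - 1*(-1) = 1/Y + 1 = 1 + 1/Y)
(N(f)*o)*20 = (((1 - 3)/(-3))*(9/2))*20 = (-⅓*(-2)*(9/2))*20 = ((⅔)*(9/2))*20 = 3*20 = 60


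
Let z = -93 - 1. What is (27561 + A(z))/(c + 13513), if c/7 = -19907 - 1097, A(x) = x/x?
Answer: -27562/133515 ≈ -0.20643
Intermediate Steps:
z = -94
A(x) = 1
c = -147028 (c = 7*(-19907 - 1097) = 7*(-21004) = -147028)
(27561 + A(z))/(c + 13513) = (27561 + 1)/(-147028 + 13513) = 27562/(-133515) = 27562*(-1/133515) = -27562/133515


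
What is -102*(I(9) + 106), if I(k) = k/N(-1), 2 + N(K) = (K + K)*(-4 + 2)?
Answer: -11271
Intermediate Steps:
N(K) = -2 - 4*K (N(K) = -2 + (K + K)*(-4 + 2) = -2 + (2*K)*(-2) = -2 - 4*K)
I(k) = k/2 (I(k) = k/(-2 - 4*(-1)) = k/(-2 + 4) = k/2)
-102*(I(9) + 106) = -102*((1/2)*9 + 106) = -102*(9/2 + 106) = -102*221/2 = -11271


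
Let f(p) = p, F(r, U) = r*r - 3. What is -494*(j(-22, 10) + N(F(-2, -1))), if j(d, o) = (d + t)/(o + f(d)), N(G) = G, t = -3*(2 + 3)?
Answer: -12103/6 ≈ -2017.2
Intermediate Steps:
t = -15 (t = -3*5 = -15)
F(r, U) = -3 + r² (F(r, U) = r² - 3 = -3 + r²)
j(d, o) = (-15 + d)/(d + o) (j(d, o) = (d - 15)/(o + d) = (-15 + d)/(d + o))
-494*(j(-22, 10) + N(F(-2, -1))) = -494*((-15 - 22)/(-22 + 10) + (-3 + (-2)²)) = -494*(-37/(-12) + (-3 + 4)) = -494*(-1/12*(-37) + 1) = -494*(37/12 + 1) = -494*49/12 = -12103/6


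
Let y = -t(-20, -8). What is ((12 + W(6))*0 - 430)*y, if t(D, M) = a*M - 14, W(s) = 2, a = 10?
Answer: -40420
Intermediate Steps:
t(D, M) = -14 + 10*M (t(D, M) = 10*M - 14 = -14 + 10*M)
y = 94 (y = -(-14 + 10*(-8)) = -(-14 - 80) = -1*(-94) = 94)
((12 + W(6))*0 - 430)*y = ((12 + 2)*0 - 430)*94 = (14*0 - 430)*94 = (0 - 430)*94 = -430*94 = -40420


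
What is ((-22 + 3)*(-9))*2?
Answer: 342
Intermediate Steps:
((-22 + 3)*(-9))*2 = -19*(-9)*2 = 171*2 = 342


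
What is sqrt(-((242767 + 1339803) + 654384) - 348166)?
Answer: 4*I*sqrt(161570) ≈ 1607.8*I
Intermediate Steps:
sqrt(-((242767 + 1339803) + 654384) - 348166) = sqrt(-(1582570 + 654384) - 348166) = sqrt(-1*2236954 - 348166) = sqrt(-2236954 - 348166) = sqrt(-2585120) = 4*I*sqrt(161570)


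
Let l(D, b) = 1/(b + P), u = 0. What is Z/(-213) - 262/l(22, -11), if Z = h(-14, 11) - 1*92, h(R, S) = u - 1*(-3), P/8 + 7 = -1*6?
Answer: 6417779/213 ≈ 30130.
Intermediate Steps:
P = -104 (P = -56 + 8*(-1*6) = -56 + 8*(-6) = -56 - 48 = -104)
h(R, S) = 3 (h(R, S) = 0 - 1*(-3) = 0 + 3 = 3)
l(D, b) = 1/(-104 + b) (l(D, b) = 1/(b - 104) = 1/(-104 + b))
Z = -89 (Z = 3 - 1*92 = 3 - 92 = -89)
Z/(-213) - 262/l(22, -11) = -89/(-213) - 262/(1/(-104 - 11)) = -89*(-1/213) - 262/(1/(-115)) = 89/213 - 262/(-1/115) = 89/213 - 262*(-115) = 89/213 + 30130 = 6417779/213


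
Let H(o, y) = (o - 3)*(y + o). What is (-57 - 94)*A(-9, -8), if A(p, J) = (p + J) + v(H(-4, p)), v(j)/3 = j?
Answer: -38656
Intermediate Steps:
H(o, y) = (-3 + o)*(o + y)
v(j) = 3*j
A(p, J) = 84 + J - 20*p (A(p, J) = (p + J) + 3*((-4)**2 - 3*(-4) - 3*p - 4*p) = (J + p) + 3*(16 + 12 - 3*p - 4*p) = (J + p) + 3*(28 - 7*p) = (J + p) + (84 - 21*p) = 84 + J - 20*p)
(-57 - 94)*A(-9, -8) = (-57 - 94)*(84 - 8 - 20*(-9)) = -151*(84 - 8 + 180) = -151*256 = -38656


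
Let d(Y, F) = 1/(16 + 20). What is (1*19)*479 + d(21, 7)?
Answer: 327637/36 ≈ 9101.0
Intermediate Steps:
d(Y, F) = 1/36
(1*19)*479 + d(21, 7) = (1*19)*479 + 1/36 = 19*479 + 1/36 = 9101 + 1/36 = 327637/36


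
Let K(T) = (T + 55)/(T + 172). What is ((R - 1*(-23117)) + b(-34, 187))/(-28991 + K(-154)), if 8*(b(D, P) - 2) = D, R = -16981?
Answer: -24535/115986 ≈ -0.21153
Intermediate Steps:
b(D, P) = 2 + D/8
K(T) = (55 + T)/(172 + T)
((R - 1*(-23117)) + b(-34, 187))/(-28991 + K(-154)) = ((-16981 - 1*(-23117)) + (2 + (⅛)*(-34)))/(-28991 + (55 - 154)/(172 - 154)) = ((-16981 + 23117) + (2 - 17/4))/(-28991 - 99/18) = (6136 - 9/4)/(-28991 + (1/18)*(-99)) = 24535/(4*(-28991 - 11/2)) = 24535/(4*(-57993/2)) = (24535/4)*(-2/57993) = -24535/115986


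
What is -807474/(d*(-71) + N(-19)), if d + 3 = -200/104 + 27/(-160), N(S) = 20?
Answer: -1679545920/793561 ≈ -2116.5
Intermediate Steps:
d = -10591/2080 (d = -3 + (-200/104 + 27/(-160)) = -3 + (-200*1/104 + 27*(-1/160)) = -3 + (-25/13 - 27/160) = -3 - 4351/2080 = -10591/2080 ≈ -5.0918)
-807474/(d*(-71) + N(-19)) = -807474/(-10591/2080*(-71) + 20) = -807474/(751961/2080 + 20) = -807474/793561/2080 = -807474*2080/793561 = -1679545920/793561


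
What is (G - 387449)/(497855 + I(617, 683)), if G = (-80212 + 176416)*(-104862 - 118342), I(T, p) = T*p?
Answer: -21473505065/919266 ≈ -23359.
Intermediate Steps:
G = -21473117616 (G = 96204*(-223204) = -21473117616)
(G - 387449)/(497855 + I(617, 683)) = (-21473117616 - 387449)/(497855 + 617*683) = -21473505065/(497855 + 421411) = -21473505065/919266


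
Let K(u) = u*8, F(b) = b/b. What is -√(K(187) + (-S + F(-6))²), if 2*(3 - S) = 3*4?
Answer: -6*√42 ≈ -38.884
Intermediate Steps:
S = -3 (S = 3 - 3*4/2 = 3 - ½*12 = 3 - 6 = -3)
F(b) = 1
K(u) = 8*u
-√(K(187) + (-S + F(-6))²) = -√(8*187 + (-1*(-3) + 1)²) = -√(1496 + (3 + 1)²) = -√(1496 + 4²) = -√(1496 + 16) = -√1512 = -6*√42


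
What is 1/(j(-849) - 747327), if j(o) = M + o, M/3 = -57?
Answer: -1/748347 ≈ -1.3363e-6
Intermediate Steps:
M = -171 (M = 3*(-57) = -171)
j(o) = -171 + o
1/(j(-849) - 747327) = 1/((-171 - 849) - 747327) = 1/(-1020 - 747327) = 1/(-748347) = -1/748347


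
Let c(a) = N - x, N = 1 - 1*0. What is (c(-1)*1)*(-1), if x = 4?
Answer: 3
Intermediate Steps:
N = 1 (N = 1 + 0 = 1)
c(a) = -3 (c(a) = 1 - 1*4 = 1 - 4 = -3)
(c(-1)*1)*(-1) = -3*1*(-1) = -3*(-1) = 3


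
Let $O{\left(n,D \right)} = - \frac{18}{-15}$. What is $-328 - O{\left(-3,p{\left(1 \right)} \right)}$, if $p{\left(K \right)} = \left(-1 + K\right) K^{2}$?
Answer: $- \frac{1646}{5} \approx -329.2$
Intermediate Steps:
$p{\left(K \right)} = K^{2} \left(-1 + K\right)$
$O{\left(n,D \right)} = \frac{6}{5}$ ($O{\left(n,D \right)} = \left(-18\right) \left(- \frac{1}{15}\right) = \frac{6}{5}$)
$-328 - O{\left(-3,p{\left(1 \right)} \right)} = -328 - \frac{6}{5} = - \frac{1646}{5}$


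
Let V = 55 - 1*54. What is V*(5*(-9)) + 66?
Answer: 21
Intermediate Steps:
V = 1 (V = 55 - 54 = 1)
V*(5*(-9)) + 66 = 1*(5*(-9)) + 66 = 1*(-45) + 66 = -45 + 66 = 21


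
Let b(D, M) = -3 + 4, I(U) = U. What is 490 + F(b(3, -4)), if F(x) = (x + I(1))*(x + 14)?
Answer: 520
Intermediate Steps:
b(D, M) = 1
F(x) = (1 + x)*(14 + x) (F(x) = (x + 1)*(x + 14) = (1 + x)*(14 + x))
490 + F(b(3, -4)) = 490 + (14 + 1² + 15*1) = 490 + (14 + 1 + 15) = 490 + 30 = 520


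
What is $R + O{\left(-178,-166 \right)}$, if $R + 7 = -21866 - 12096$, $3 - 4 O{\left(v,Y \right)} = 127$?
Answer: $-34000$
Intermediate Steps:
$O{\left(v,Y \right)} = -31$ ($O{\left(v,Y \right)} = \frac{3}{4} - \frac{127}{4} = -31$)
$R = -33969$ ($R = -7 - 33962 = -33969$)
$R + O{\left(-178,-166 \right)} = -33969 - 31 = -34000$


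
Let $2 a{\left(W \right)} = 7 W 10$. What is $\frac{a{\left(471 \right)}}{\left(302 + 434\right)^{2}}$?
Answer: $\frac{16485}{541696} \approx 0.030432$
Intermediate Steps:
$a{\left(W \right)} = 35 W$ ($a{\left(W \right)} = \frac{7 W 10}{2} = \frac{70 W}{2} = 35 W$)
$\frac{a{\left(471 \right)}}{\left(302 + 434\right)^{2}} = \frac{35 \cdot 471}{\left(302 + 434\right)^{2}} = \frac{16485}{736^{2}} = \frac{16485}{541696}$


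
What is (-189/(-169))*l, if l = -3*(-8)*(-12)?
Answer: -54432/169 ≈ -322.08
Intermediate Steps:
l = -288 (l = 24*(-12) = -288)
(-189/(-169))*l = -189/(-169)*(-288) = -189*(-1/169)*(-288) = (189/169)*(-288) = -54432/169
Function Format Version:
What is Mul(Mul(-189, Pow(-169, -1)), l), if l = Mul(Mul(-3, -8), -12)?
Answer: Rational(-54432, 169) ≈ -322.08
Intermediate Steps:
l = -288 (l = Mul(24, -12) = -288)
Mul(Mul(-189, Pow(-169, -1)), l) = Mul(Mul(-189, Pow(-169, -1)), -288) = Mul(Mul(-189, Rational(-1, 169)), -288) = Mul(Rational(189, 169), -288) = Rational(-54432, 169)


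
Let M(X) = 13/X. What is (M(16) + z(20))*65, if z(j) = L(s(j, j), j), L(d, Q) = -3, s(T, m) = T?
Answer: -2275/16 ≈ -142.19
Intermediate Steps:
z(j) = -3
(M(16) + z(20))*65 = (13/16 - 3)*65 = -35/16*65 = -2275/16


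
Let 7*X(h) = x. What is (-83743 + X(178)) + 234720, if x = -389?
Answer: 1056450/7 ≈ 1.5092e+5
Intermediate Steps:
X(h) = -389/7 (X(h) = (1/7)*(-389) = -389/7)
(-83743 + X(178)) + 234720 = (-83743 - 389/7) + 234720 = -586590/7 + 234720 = 1056450/7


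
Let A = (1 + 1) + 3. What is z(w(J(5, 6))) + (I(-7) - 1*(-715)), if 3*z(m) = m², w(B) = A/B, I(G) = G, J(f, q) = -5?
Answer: 2125/3 ≈ 708.33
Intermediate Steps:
A = 5 (A = 2 + 3 = 5)
w(B) = 5/B
z(m) = m²/3
z(w(J(5, 6))) + (I(-7) - 1*(-715)) = (5/(-5))²/3 + (-7 - 1*(-715)) = (5*(-⅕))²/3 + (-7 + 715) = (⅓)*(-1)² + 708 = (⅓)*1 + 708 = ⅓ + 708 = 2125/3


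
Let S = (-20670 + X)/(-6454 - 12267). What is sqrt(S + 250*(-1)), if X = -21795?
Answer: I*sqrt(86823972985)/18721 ≈ 15.74*I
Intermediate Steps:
S = 42465/18721 (S = (-20670 - 21795)/(-6454 - 12267) = -42465/(-18721) = -42465*(-1/18721) = 42465/18721 ≈ 2.2683)
sqrt(S + 250*(-1)) = sqrt(42465/18721 + 250*(-1)) = sqrt(42465/18721 - 250) = sqrt(-4637785/18721) = I*sqrt(86823972985)/18721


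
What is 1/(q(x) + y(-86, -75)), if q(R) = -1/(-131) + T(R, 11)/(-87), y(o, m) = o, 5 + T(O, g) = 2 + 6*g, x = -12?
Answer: -3799/329436 ≈ -0.011532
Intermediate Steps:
T(O, g) = -3 + 6*g (T(O, g) = -5 + (2 + 6*g) = -3 + 6*g)
q(R) = -2722/3799 (q(R) = -1/(-131) + (-3 + 6*11)/(-87) = -1*(-1/131) + (-3 + 66)*(-1/87) = 1/131 + 63*(-1/87) = 1/131 - 21/29 = -2722/3799)
1/(q(x) + y(-86, -75)) = 1/(-2722/3799 - 86) = 1/(-329436/3799) = -3799/329436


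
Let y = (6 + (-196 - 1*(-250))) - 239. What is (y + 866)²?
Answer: 471969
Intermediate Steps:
y = -179 (y = (6 + (-196 + 250)) - 239 = (6 + 54) - 239 = 60 - 239 = -179)
(y + 866)² = (-179 + 866)² = 687² = 471969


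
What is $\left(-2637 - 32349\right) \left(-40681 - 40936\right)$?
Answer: $2855452362$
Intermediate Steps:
$\left(-2637 - 32349\right) \left(-40681 - 40936\right) = \left(-34986\right) \left(-81617\right) = 2855452362$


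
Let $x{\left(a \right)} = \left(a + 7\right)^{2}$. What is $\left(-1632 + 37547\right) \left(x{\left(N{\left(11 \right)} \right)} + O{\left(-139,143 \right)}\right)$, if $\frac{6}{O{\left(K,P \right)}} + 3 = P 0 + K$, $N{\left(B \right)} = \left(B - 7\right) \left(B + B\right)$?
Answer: $\frac{23013326380}{71} \approx 3.2413 \cdot 10^{8}$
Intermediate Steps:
$N{\left(B \right)} = 2 B \left(-7 + B\right)$ ($N{\left(B \right)} = \left(-7 + B\right) 2 B = 2 B \left(-7 + B\right)$)
$x{\left(a \right)} = \left(7 + a\right)^{2}$
$O{\left(K,P \right)} = \frac{6}{-3 + K}$ ($O{\left(K,P \right)} = \frac{6}{-3 + \left(P 0 + K\right)} = \frac{6}{-3 + \left(0 + K\right)} = \frac{6}{-3 + K}$)
$\left(-1632 + 37547\right) \left(x{\left(N{\left(11 \right)} \right)} + O{\left(-139,143 \right)}\right) = \left(-1632 + 37547\right) \left(\left(7 + 2 \cdot 11 \left(-7 + 11\right)\right)^{2} + \frac{6}{-3 - 139}\right) = 35915 \left(\left(7 + 2 \cdot 11 \cdot 4\right)^{2} + \frac{6}{-142}\right) = 35915 \left(\left(7 + 88\right)^{2} + 6 \left(- \frac{1}{142}\right)\right) = 35915 \left(95^{2} - \frac{3}{71}\right) = 35915 \left(9025 - \frac{3}{71}\right) = 35915 \cdot \frac{640772}{71} = \frac{23013326380}{71}$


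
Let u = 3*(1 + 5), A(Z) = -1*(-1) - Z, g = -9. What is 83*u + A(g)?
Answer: 1504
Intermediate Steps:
A(Z) = 1 - Z
u = 18 (u = 3*6 = 18)
83*u + A(g) = 83*18 + (1 - 1*(-9)) = 1494 + (1 + 9) = 1494 + 10 = 1504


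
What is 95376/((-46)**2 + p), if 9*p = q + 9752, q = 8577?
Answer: 858384/37373 ≈ 22.968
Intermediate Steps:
p = 18329/9 (p = (8577 + 9752)/9 = (1/9)*18329 = 18329/9 ≈ 2036.6)
95376/((-46)**2 + p) = 95376/((-46)**2 + 18329/9) = 95376/(2116 + 18329/9) = 95376/(37373/9) = 95376*(9/37373) = 858384/37373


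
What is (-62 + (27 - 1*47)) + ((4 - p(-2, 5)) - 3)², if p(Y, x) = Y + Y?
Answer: -57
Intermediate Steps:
p(Y, x) = 2*Y
(-62 + (27 - 1*47)) + ((4 - p(-2, 5)) - 3)² = (-62 + (27 - 1*47)) + ((4 - 2*(-2)) - 3)² = (-62 + (27 - 47)) + ((4 - 1*(-4)) - 3)² = (-62 - 20) + ((4 + 4) - 3)² = -82 + (8 - 3)² = -82 + 5² = -82 + 25 = -57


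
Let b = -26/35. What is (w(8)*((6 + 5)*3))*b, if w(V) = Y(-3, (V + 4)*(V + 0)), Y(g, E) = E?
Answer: -82368/35 ≈ -2353.4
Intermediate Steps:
w(V) = V*(4 + V) (w(V) = (V + 4)*(V + 0) = (4 + V)*V = V*(4 + V))
b = -26/35 (b = -26*1/35 = -26/35 ≈ -0.74286)
(w(8)*((6 + 5)*3))*b = ((8*(4 + 8))*((6 + 5)*3))*(-26/35) = ((8*12)*(11*3))*(-26/35) = (96*33)*(-26/35) = 3168*(-26/35) = -82368/35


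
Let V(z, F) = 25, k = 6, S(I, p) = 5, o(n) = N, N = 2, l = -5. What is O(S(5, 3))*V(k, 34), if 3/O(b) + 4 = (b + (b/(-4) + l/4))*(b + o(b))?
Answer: 50/9 ≈ 5.5556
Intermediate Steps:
o(n) = 2
O(b) = 3/(-4 + (2 + b)*(-5/4 + 3*b/4)) (O(b) = 3/(-4 + (b + (b/(-4) - 5/4))*(b + 2)) = 3/(-4 + (b + (b*(-¼) - 5*¼))*(2 + b)) = 3/(-4 + (b + (-b/4 - 5/4))*(2 + b)) = 3/(-4 + (b + (-5/4 - b/4))*(2 + b)) = 3/(-4 + (-5/4 + 3*b/4)*(2 + b)) = 3/(-4 + (2 + b)*(-5/4 + 3*b/4)))
O(S(5, 3))*V(k, 34) = (12/(-26 + 5 + 3*5²))*25 = (12/(-26 + 5 + 3*25))*25 = (12/(-26 + 5 + 75))*25 = (12/54)*25 = (12*(1/54))*25 = (2/9)*25 = 50/9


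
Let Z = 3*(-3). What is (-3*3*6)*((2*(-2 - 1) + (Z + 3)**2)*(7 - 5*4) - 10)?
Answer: 21600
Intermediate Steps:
Z = -9
(-3*3*6)*((2*(-2 - 1) + (Z + 3)**2)*(7 - 5*4) - 10) = (-3*3*6)*((2*(-2 - 1) + (-9 + 3)**2)*(7 - 5*4) - 10) = (-9*6)*((2*(-3) + (-6)**2)*(7 - 20) - 10) = -54*((-6 + 36)*(-13) - 10) = -54*(30*(-13) - 10) = -54*(-390 - 10) = -54*(-400) = 21600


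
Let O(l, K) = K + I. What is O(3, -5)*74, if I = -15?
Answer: -1480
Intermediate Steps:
O(l, K) = -15 + K (O(l, K) = K - 15 = -15 + K)
O(3, -5)*74 = (-15 - 5)*74 = -20*74 = -1480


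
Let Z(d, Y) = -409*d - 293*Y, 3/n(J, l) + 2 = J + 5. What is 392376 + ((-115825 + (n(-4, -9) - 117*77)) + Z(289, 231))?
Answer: 81655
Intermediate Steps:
n(J, l) = 3/(3 + J) (n(J, l) = 3/(-2 + (J + 5)) = 3/(-2 + (5 + J)) = 3/(3 + J))
392376 + ((-115825 + (n(-4, -9) - 117*77)) + Z(289, 231)) = 392376 + ((-115825 + (3/(3 - 4) - 117*77)) + (-409*289 - 293*231)) = 392376 + ((-115825 + (3/(-1) - 9009)) + (-118201 - 67683)) = 392376 + ((-115825 + (3*(-1) - 9009)) - 185884) = 392376 + ((-115825 + (-3 - 9009)) - 185884) = 392376 + ((-115825 - 9012) - 185884) = 392376 + (-124837 - 185884) = 392376 - 310721 = 81655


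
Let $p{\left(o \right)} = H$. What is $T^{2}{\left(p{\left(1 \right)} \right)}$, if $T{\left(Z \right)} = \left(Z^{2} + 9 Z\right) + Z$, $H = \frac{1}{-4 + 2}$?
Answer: $\frac{361}{16} \approx 22.563$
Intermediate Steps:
$H = - \frac{1}{2}$ ($H = \frac{1}{-2} = - \frac{1}{2} \approx -0.5$)
$p{\left(o \right)} = - \frac{1}{2}$
$T{\left(Z \right)} = Z^{2} + 10 Z$
$T^{2}{\left(p{\left(1 \right)} \right)} = \left(- \frac{10 - \frac{1}{2}}{2}\right)^{2} = \left(\left(- \frac{1}{2}\right) \frac{19}{2}\right)^{2} = \left(- \frac{19}{4}\right)^{2} = \frac{361}{16}$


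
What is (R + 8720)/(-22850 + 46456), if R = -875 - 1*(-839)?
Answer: 4342/11803 ≈ 0.36787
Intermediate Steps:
R = -36 (R = -875 + 839 = -36)
(R + 8720)/(-22850 + 46456) = (-36 + 8720)/(-22850 + 46456) = 8684/23606 = 8684*(1/23606) = 4342/11803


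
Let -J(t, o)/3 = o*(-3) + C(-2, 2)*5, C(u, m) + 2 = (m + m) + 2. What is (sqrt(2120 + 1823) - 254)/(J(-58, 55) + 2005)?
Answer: -127/1220 + sqrt(3943)/2440 ≈ -0.078363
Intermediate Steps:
C(u, m) = 2*m (C(u, m) = -2 + ((m + m) + 2) = -2 + (2*m + 2) = -2 + (2 + 2*m) = 2*m)
J(t, o) = -60 + 9*o (J(t, o) = -3*(o*(-3) + (2*2)*5) = -3*(-3*o + 4*5) = -3*(-3*o + 20) = -3*(20 - 3*o) = -60 + 9*o)
(sqrt(2120 + 1823) - 254)/(J(-58, 55) + 2005) = (sqrt(2120 + 1823) - 254)/((-60 + 9*55) + 2005) = (sqrt(3943) - 254)/((-60 + 495) + 2005) = (-254 + sqrt(3943))/(435 + 2005) = (-254 + sqrt(3943))/2440 = (-254 + sqrt(3943))*(1/2440) = -127/1220 + sqrt(3943)/2440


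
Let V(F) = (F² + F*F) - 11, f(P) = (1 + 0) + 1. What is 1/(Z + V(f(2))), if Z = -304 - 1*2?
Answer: -1/309 ≈ -0.0032362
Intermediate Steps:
f(P) = 2 (f(P) = 1 + 1 = 2)
V(F) = -11 + 2*F² (V(F) = (F² + F²) - 11 = 2*F² - 11 = -11 + 2*F²)
Z = -306 (Z = -304 - 2 = -306)
1/(Z + V(f(2))) = 1/(-306 + (-11 + 2*2²)) = 1/(-306 + (-11 + 2*4)) = 1/(-306 + (-11 + 8)) = 1/(-306 - 3) = 1/(-309) = -1/309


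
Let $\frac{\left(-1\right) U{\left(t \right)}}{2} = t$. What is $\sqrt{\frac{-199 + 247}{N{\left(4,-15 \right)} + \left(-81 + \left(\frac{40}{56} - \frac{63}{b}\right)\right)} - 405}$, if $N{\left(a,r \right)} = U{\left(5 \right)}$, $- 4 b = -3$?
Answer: $\frac{i \sqrt{37700745}}{305} \approx 20.131 i$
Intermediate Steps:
$b = \frac{3}{4}$ ($b = \left(- \frac{1}{4}\right) \left(-3\right) = \frac{3}{4} \approx 0.75$)
$U{\left(t \right)} = - 2 t$
$N{\left(a,r \right)} = -10$ ($N{\left(a,r \right)} = \left(-2\right) 5 = -10$)
$\sqrt{\frac{-199 + 247}{N{\left(4,-15 \right)} + \left(-81 + \left(\frac{40}{56} - \frac{63}{b}\right)\right)} - 405} = \sqrt{\frac{-199 + 247}{-10 + \left(-81 + \left(\frac{40}{56} - \frac{63}{\frac{3}{4}}\right)\right)} - 405} = \sqrt{\frac{48}{-10 + \left(-81 + \left(40 \cdot \frac{1}{56} - 84\right)\right)} - 405} = \sqrt{\frac{48}{-10 + \left(-81 + \left(\frac{5}{7} - 84\right)\right)} - 405} = \sqrt{\frac{48}{-10 - \frac{1150}{7}} - 405} = \sqrt{\frac{48}{- \frac{1220}{7}} - 405} = \sqrt{48 \left(- \frac{7}{1220}\right) - 405} = \sqrt{- \frac{84}{305} - 405} = \sqrt{- \frac{123609}{305}} = \frac{i \sqrt{37700745}}{305}$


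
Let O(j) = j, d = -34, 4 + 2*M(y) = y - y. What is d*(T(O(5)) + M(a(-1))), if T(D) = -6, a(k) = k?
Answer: 272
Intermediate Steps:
M(y) = -2 (M(y) = -2 + (y - y)/2 = -2 + (1/2)*0 = -2 + 0 = -2)
d*(T(O(5)) + M(a(-1))) = -34*(-6 - 2) = -34*(-8) = 272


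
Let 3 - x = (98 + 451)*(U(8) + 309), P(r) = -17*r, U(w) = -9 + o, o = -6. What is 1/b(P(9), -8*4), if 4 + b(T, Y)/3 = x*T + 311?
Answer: 1/74084898 ≈ 1.3498e-8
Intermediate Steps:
U(w) = -15 (U(w) = -9 - 6 = -15)
x = -161403 (x = 3 - (98 + 451)*(-15 + 309) = 3 - 549*294 = 3 - 1*161406 = 3 - 161406 = -161403)
b(T, Y) = 921 - 484209*T (b(T, Y) = -12 + 3*(-161403*T + 311) = -12 + 3*(311 - 161403*T) = -12 + (933 - 484209*T) = 921 - 484209*T)
1/b(P(9), -8*4) = 1/(921 - (-8231553)*9) = 1/(921 - 484209*(-153)) = 1/(921 + 74083977) = 1/74084898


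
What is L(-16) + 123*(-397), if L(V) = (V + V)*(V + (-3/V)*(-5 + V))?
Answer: -48193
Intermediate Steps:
L(V) = 2*V*(V - 3*(-5 + V)/V) (L(V) = (2*V)*(V - 3*(-5 + V)/V) = 2*V*(V - 3*(-5 + V)/V))
L(-16) + 123*(-397) = (30 - 6*(-16) + 2*(-16)²) + 123*(-397) = (30 + 96 + 2*256) - 48831 = (30 + 96 + 512) - 48831 = 638 - 48831 = -48193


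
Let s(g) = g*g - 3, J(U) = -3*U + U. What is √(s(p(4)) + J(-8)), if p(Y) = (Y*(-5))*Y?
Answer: 11*√53 ≈ 80.081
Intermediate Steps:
p(Y) = -5*Y² (p(Y) = (-5*Y)*Y = -5*Y²)
J(U) = -2*U
s(g) = -3 + g² (s(g) = g² - 3 = -3 + g²)
√(s(p(4)) + J(-8)) = √((-3 + (-5*4²)²) - 2*(-8)) = √((-3 + (-5*16)²) + 16) = √((-3 + (-80)²) + 16) = √((-3 + 6400) + 16) = √(6397 + 16) = √6413 = 11*√53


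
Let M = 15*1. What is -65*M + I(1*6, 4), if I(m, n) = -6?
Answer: -981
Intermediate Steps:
M = 15
-65*M + I(1*6, 4) = -65*15 - 6 = -975 - 6 = -981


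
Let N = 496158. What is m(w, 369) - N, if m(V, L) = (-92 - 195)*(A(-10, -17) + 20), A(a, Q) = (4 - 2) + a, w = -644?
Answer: -499602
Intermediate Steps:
A(a, Q) = 2 + a
m(V, L) = -3444 (m(V, L) = (-92 - 195)*((2 - 10) + 20) = -287*(-8 + 20) = -287*12 = -3444)
m(w, 369) - N = -3444 - 1*496158 = -3444 - 496158 = -499602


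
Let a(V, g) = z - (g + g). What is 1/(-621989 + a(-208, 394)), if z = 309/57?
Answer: -19/11832660 ≈ -1.6057e-6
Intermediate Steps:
z = 103/19 (z = 309*(1/57) = 103/19 ≈ 5.4211)
a(V, g) = 103/19 - 2*g (a(V, g) = 103/19 - (g + g) = 103/19 - 2*g)
1/(-621989 + a(-208, 394)) = 1/(-621989 + (103/19 - 2*394)) = 1/(-621989 + (103/19 - 788)) = 1/(-621989 - 14869/19) = 1/(-11832660/19) = -19/11832660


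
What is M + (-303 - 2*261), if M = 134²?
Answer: 17131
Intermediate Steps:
M = 17956
M + (-303 - 2*261) = 17956 + (-303 - 2*261) = 17956 + (-303 - 522) = 17956 - 825 = 17131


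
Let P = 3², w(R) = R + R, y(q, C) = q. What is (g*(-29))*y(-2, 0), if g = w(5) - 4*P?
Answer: -1508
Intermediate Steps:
w(R) = 2*R
P = 9
g = -26 (g = 2*5 - 4*9 = 10 - 36 = -26)
(g*(-29))*y(-2, 0) = -26*(-29)*(-2) = 754*(-2) = -1508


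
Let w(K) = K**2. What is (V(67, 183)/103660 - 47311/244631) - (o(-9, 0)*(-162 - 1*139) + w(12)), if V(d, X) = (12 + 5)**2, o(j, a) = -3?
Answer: -26555130144521/25358449460 ≈ -1047.2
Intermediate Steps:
V(d, X) = 289 (V(d, X) = 17**2 = 289)
(V(67, 183)/103660 - 47311/244631) - (o(-9, 0)*(-162 - 1*139) + w(12)) = (289/103660 - 47311/244631) - (-3*(-162 - 1*139) + 12**2) = (289*(1/103660) - 47311*1/244631) - (-3*(-162 - 139) + 144) = (289/103660 - 47311/244631) - (-3*(-301) + 144) = -4833559901/25358449460 - (903 + 144) = -4833559901/25358449460 - 1*1047 = -4833559901/25358449460 - 1047 = -26555130144521/25358449460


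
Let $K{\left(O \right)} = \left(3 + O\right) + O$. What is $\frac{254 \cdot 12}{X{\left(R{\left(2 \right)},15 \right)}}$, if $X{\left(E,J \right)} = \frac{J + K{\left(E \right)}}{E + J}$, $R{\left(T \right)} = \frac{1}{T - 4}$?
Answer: $\frac{44196}{17} \approx 2599.8$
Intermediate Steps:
$K{\left(O \right)} = 3 + 2 O$
$R{\left(T \right)} = \frac{1}{-4 + T}$
$X{\left(E,J \right)} = \frac{3 + J + 2 E}{E + J}$ ($X{\left(E,J \right)} = \frac{J + \left(3 + 2 E\right)}{E + J} = \frac{3 + J + 2 E}{E + J}$)
$\frac{254 \cdot 12}{X{\left(R{\left(2 \right)},15 \right)}} = \frac{254 \cdot 12}{\frac{1}{\frac{1}{-4 + 2} + 15} \left(3 + 15 + \frac{2}{-4 + 2}\right)} = \frac{3048}{\frac{1}{\frac{1}{-2} + 15} \left(3 + 15 + \frac{2}{-2}\right)} = \frac{3048}{\frac{1}{- \frac{1}{2} + 15} \left(3 + 15 + 2 \left(- \frac{1}{2}\right)\right)} = \frac{3048}{\frac{1}{\frac{29}{2}} \left(3 + 15 - 1\right)} = \frac{3048}{\frac{2}{29} \cdot 17} = \frac{3048}{\frac{34}{29}} = 3048 \cdot \frac{29}{34} = \frac{44196}{17}$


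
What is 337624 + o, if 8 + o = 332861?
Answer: 670477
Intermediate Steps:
o = 332853 (o = -8 + 332861 = 332853)
337624 + o = 337624 + 332853 = 670477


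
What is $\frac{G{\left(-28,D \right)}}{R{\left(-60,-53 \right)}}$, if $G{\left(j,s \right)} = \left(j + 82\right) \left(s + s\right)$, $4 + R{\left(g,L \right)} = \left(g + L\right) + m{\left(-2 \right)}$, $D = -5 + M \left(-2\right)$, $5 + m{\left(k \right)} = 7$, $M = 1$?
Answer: $\frac{756}{115} \approx 6.5739$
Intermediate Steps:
$m{\left(k \right)} = 2$ ($m{\left(k \right)} = -5 + 7 = 2$)
$D = -7$ ($D = -5 + 1 \left(-2\right) = -5 - 2 = -7$)
$R{\left(g,L \right)} = -2 + L + g$ ($R{\left(g,L \right)} = -4 + \left(\left(g + L\right) + 2\right) = -4 + \left(\left(L + g\right) + 2\right) = -4 + \left(2 + L + g\right) = -2 + L + g$)
$G{\left(j,s \right)} = 2 s \left(82 + j\right)$ ($G{\left(j,s \right)} = \left(82 + j\right) 2 s = 2 s \left(82 + j\right)$)
$\frac{G{\left(-28,D \right)}}{R{\left(-60,-53 \right)}} = \frac{2 \left(-7\right) \left(82 - 28\right)}{-2 - 53 - 60} = \frac{2 \left(-7\right) 54}{-115} = \left(-756\right) \left(- \frac{1}{115}\right) = \frac{756}{115}$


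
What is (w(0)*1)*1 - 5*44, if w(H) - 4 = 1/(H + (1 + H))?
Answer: -215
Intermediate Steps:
w(H) = 4 + 1/(1 + 2*H) (w(H) = 4 + 1/(H + (1 + H)) = 4 + 1/(1 + 2*H))
(w(0)*1)*1 - 5*44 = (((5 + 8*0)/(1 + 2*0))*1)*1 - 5*44 = (((5 + 0)/(1 + 0))*1)*1 - 220 = ((5/1)*1)*1 - 220 = ((1*5)*1)*1 - 220 = (5*1)*1 - 220 = 5*1 - 220 = 5 - 220 = -215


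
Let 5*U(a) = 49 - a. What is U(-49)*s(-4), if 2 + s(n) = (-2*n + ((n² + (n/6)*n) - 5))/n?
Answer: -4361/30 ≈ -145.37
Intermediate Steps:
U(a) = 49/5 - a/5 (U(a) = (49 - a)/5 = 49/5 - a/5)
s(n) = -2 + (-5 - 2*n + 7*n²/6)/n (s(n) = -2 + (-2*n + ((n² + (n/6)*n) - 5))/n = -2 + (-2*n + ((n² + n²/6) - 5))/n = -2 + (-2*n + (7*n²/6 - 5))/n = -2 + (-2*n + (-5 + 7*n²/6))/n = -2 + (-5 - 2*n + 7*n²/6)/n)
U(-49)*s(-4) = (49/5 - ⅕*(-49))*(-4 - 5/(-4) + (7/6)*(-4)) = (49/5 + 49/5)*(-4 - 5*(-¼) - 14/3) = 98*(-4 + 5/4 - 14/3)/5 = (98/5)*(-89/12) = -4361/30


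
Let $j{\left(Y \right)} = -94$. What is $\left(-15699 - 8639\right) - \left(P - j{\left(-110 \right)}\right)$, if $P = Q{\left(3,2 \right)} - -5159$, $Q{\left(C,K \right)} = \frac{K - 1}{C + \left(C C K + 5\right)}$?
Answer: $- \frac{769367}{26} \approx -29591.0$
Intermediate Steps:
$Q{\left(C,K \right)} = \frac{-1 + K}{5 + C + K C^{2}}$ ($Q{\left(C,K \right)} = \frac{-1 + K}{C + \left(C^{2} K + 5\right)} = \frac{-1 + K}{C + \left(K C^{2} + 5\right)} = \frac{-1 + K}{C + \left(5 + K C^{2}\right)} = \frac{-1 + K}{5 + C + K C^{2}}$)
$P = \frac{134135}{26}$ ($P = \frac{-1 + 2}{5 + 3 + 2 \cdot 3^{2}} - -5159 = \frac{1}{5 + 3 + 2 \cdot 9} \cdot 1 + 5159 = \frac{1}{5 + 3 + 18} \cdot 1 + 5159 = \frac{1}{26} \cdot 1 + 5159 = \frac{1}{26} + 5159 = \frac{134135}{26} \approx 5159.0$)
$\left(-15699 - 8639\right) - \left(P - j{\left(-110 \right)}\right) = \left(-15699 - 8639\right) - \left(\frac{134135}{26} - -94\right) = \left(-15699 - 8639\right) - \left(\frac{134135}{26} + 94\right) = -24338 - \frac{136579}{26} = - \frac{769367}{26}$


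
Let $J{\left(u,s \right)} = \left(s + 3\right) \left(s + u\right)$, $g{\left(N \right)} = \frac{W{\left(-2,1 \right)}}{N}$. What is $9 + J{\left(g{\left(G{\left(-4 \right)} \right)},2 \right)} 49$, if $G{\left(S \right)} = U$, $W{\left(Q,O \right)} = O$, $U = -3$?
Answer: $\frac{1252}{3} \approx 417.33$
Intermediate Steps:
$G{\left(S \right)} = -3$
$g{\left(N \right)} = \frac{1}{N}$ ($g{\left(N \right)} = 1 \frac{1}{N} = \frac{1}{N}$)
$J{\left(u,s \right)} = \left(3 + s\right) \left(s + u\right)$
$9 + J{\left(g{\left(G{\left(-4 \right)} \right)},2 \right)} 49 = 9 + \left(2^{2} + 3 \cdot 2 + \frac{3}{-3} + \frac{2}{-3}\right) 49 = 9 + \left(4 + 6 + 3 \left(- \frac{1}{3}\right) + 2 \left(- \frac{1}{3}\right)\right) 49 = 9 + \left(4 + 6 - 1 - \frac{2}{3}\right) 49 = 9 + \frac{25}{3} \cdot 49 = 9 + \frac{1225}{3} = \frac{1252}{3}$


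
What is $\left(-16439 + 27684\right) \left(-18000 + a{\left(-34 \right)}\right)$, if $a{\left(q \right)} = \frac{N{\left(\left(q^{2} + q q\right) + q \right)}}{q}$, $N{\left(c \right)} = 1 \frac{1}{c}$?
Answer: $- \frac{15677059331245}{77452} \approx -2.0241 \cdot 10^{8}$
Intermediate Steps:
$N{\left(c \right)} = \frac{1}{c}$
$a{\left(q \right)} = \frac{1}{q \left(q + 2 q^{2}\right)}$ ($a{\left(q \right)} = \frac{1}{\left(\left(q^{2} + q q\right) + q\right) q} = \frac{1}{\left(\left(q^{2} + q^{2}\right) + q\right) q} = \frac{1}{\left(2 q^{2} + q\right) q} = \frac{1}{\left(q + 2 q^{2}\right) q} = \frac{1}{q \left(q + 2 q^{2}\right)}$)
$\left(-16439 + 27684\right) \left(-18000 + a{\left(-34 \right)}\right) = \left(-16439 + 27684\right) \left(-18000 + \frac{1}{1156 \left(1 + 2 \left(-34\right)\right)}\right) = 11245 \left(-18000 + \frac{1}{1156 \left(1 - 68\right)}\right) = 11245 \left(-18000 + \frac{1}{1156 \left(-67\right)}\right) = 11245 \left(-18000 + \frac{1}{1156} \left(- \frac{1}{67}\right)\right) = 11245 \left(-18000 - \frac{1}{77452}\right) = 11245 \left(- \frac{1394136001}{77452}\right) = - \frac{15677059331245}{77452}$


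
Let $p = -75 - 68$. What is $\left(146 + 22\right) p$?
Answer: $-24024$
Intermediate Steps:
$p = -143$ ($p = -75 - 68 = -143$)
$\left(146 + 22\right) p = \left(146 + 22\right) \left(-143\right) = 168 \left(-143\right) = -24024$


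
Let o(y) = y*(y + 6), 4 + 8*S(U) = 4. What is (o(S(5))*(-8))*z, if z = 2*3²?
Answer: 0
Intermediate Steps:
S(U) = 0 (S(U) = -½ + (⅛)*4 = -½ + ½ = 0)
o(y) = y*(6 + y)
z = 18 (z = 2*9 = 18)
(o(S(5))*(-8))*z = ((0*(6 + 0))*(-8))*18 = ((0*6)*(-8))*18 = (0*(-8))*18 = 0*18 = 0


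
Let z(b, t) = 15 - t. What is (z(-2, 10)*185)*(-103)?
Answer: -95275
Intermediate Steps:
(z(-2, 10)*185)*(-103) = ((15 - 1*10)*185)*(-103) = ((15 - 10)*185)*(-103) = (5*185)*(-103) = 925*(-103) = -95275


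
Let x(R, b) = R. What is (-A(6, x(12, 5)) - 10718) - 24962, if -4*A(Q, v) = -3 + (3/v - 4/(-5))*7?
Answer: -2854313/80 ≈ -35679.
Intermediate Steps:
A(Q, v) = -13/20 - 21/(4*v) (A(Q, v) = -(-3 + (3/v - 4/(-5))*7)/4 = -(-3 + (3/v - 4*(-⅕))*7)/4 = -(-3 + (3/v + ⅘)*7)/4 = -(-3 + (⅘ + 3/v)*7)/4 = -(-3 + (28/5 + 21/v))/4 = -(13/5 + 21/v)/4 = -13/20 - 21/(4*v))
(-A(6, x(12, 5)) - 10718) - 24962 = (-(-105 - 13*12)/(20*12) - 10718) - 24962 = (-(-105 - 156)/(20*12) - 10718) - 24962 = (-(-261)/(20*12) - 10718) - 24962 = (-1*(-87/80) - 10718) - 24962 = (87/80 - 10718) - 24962 = -857353/80 - 24962 = -2854313/80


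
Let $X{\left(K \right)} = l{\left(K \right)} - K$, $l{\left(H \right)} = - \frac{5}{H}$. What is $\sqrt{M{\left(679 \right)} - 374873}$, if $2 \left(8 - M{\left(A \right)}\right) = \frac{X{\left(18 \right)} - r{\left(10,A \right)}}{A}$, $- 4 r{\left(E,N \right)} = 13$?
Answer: $\frac{i \sqrt{24887250628282}}{8148} \approx 612.26 i$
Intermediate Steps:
$r{\left(E,N \right)} = - \frac{13}{4}$ ($r{\left(E,N \right)} = \left(- \frac{1}{4}\right) 13 = - \frac{13}{4}$)
$X{\left(K \right)} = - K - \frac{5}{K}$ ($X{\left(K \right)} = - \frac{5}{K} - K = - K - \frac{5}{K}$)
$M{\left(A \right)} = 8 + \frac{541}{72 A}$ ($M{\left(A \right)} = 8 - \frac{\left(\left(\left(-1\right) 18 - \frac{5}{18}\right) - - \frac{13}{4}\right) \frac{1}{A}}{2} = 8 - \frac{\left(\left(-18 - \frac{5}{18}\right) + \frac{13}{4}\right) \frac{1}{A}}{2} = 8 - \frac{\left(- \frac{329}{18} + \frac{13}{4}\right) \frac{1}{A}}{2} = 8 - \frac{\left(- \frac{541}{36}\right) \frac{1}{A}}{2} = 8 + \frac{541}{72 A}$)
$\sqrt{M{\left(679 \right)} - 374873} = \sqrt{\left(8 + \frac{541}{72 \cdot 679}\right) - 374873} = \sqrt{\left(8 + \frac{541}{72} \cdot \frac{1}{679}\right) - 374873} = \sqrt{\left(8 + \frac{541}{48888}\right) - 374873} = \sqrt{\frac{391645}{48888} - 374873} = \sqrt{- \frac{18326399579}{48888}} = \frac{i \sqrt{24887250628282}}{8148}$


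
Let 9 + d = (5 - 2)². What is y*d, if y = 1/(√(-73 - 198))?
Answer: 0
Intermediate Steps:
y = -I*√271/271 (y = 1/(√(-271)) = 1/(I*√271) = -I*√271/271 ≈ -0.060746*I)
d = 0 (d = -9 + (5 - 2)² = -9 + 3² = -9 + 9 = 0)
y*d = -I*√271/271*0 = 0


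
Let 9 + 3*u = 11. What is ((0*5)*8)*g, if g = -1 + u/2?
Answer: 0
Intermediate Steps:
u = 2/3 (u = -3 + (1/3)*11 = -3 + 11/3 = 2/3 ≈ 0.66667)
g = -2/3 (g = -1 + (2/3)/2 = -1 + (2/3)*(1/2) = -1 + 1/3 = -2/3 ≈ -0.66667)
((0*5)*8)*g = ((0*5)*8)*(-2/3) = (0*8)*(-2/3) = 0*(-2/3) = 0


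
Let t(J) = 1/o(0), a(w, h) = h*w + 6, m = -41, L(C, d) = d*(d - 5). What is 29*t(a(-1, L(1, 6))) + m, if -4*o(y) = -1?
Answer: 75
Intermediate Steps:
o(y) = 1/4 (o(y) = -1/4*(-1) = 1/4)
L(C, d) = d*(-5 + d)
a(w, h) = 6 + h*w
t(J) = 4 (t(J) = 1/(1/4) = 4)
29*t(a(-1, L(1, 6))) + m = 29*4 - 41 = 116 - 41 = 75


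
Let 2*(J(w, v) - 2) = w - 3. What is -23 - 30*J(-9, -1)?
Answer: 97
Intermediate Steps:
J(w, v) = 1/2 + w/2 (J(w, v) = 2 + (w - 3)/2 = 2 + (-3 + w)/2 = 2 + (-3/2 + w/2) = 1/2 + w/2)
-23 - 30*J(-9, -1) = -23 - 30*(1/2 + (1/2)*(-9)) = -23 - 30*(1/2 - 9/2) = -23 - 30*(-4) = -23 + 120 = 97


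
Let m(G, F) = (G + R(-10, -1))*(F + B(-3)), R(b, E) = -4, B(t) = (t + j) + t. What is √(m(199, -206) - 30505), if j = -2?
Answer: I*√72235 ≈ 268.77*I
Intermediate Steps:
B(t) = -2 + 2*t (B(t) = (t - 2) + t = (-2 + t) + t = -2 + 2*t)
m(G, F) = (-8 + F)*(-4 + G) (m(G, F) = (G - 4)*(F + (-2 + 2*(-3))) = (-4 + G)*(F + (-2 - 6)) = (-4 + G)*(F - 8) = (-4 + G)*(-8 + F) = (-8 + F)*(-4 + G))
√(m(199, -206) - 30505) = √((32 - 8*199 - 4*(-206) - 206*199) - 30505) = √((32 - 1592 + 824 - 40994) - 30505) = √(-41730 - 30505) = √(-72235) = I*√72235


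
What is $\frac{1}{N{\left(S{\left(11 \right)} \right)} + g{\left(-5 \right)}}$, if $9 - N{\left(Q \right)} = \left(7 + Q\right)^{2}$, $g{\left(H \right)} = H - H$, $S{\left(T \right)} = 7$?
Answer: $- \frac{1}{187} \approx -0.0053476$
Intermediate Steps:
$g{\left(H \right)} = 0$
$N{\left(Q \right)} = 9 - \left(7 + Q\right)^{2}$
$\frac{1}{N{\left(S{\left(11 \right)} \right)} + g{\left(-5 \right)}} = \frac{1}{\left(9 - \left(7 + 7\right)^{2}\right) + 0} = \frac{1}{\left(9 - 14^{2}\right) + 0} = \frac{1}{\left(9 - 196\right) + 0} = \frac{1}{-187 + 0} = \frac{1}{-187} = - \frac{1}{187}$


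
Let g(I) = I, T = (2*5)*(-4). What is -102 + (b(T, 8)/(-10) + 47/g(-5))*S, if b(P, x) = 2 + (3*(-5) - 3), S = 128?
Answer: -5502/5 ≈ -1100.4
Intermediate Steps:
T = -40 (T = 10*(-4) = -40)
b(P, x) = -16 (b(P, x) = 2 + (-15 - 3) = 2 - 18 = -16)
-102 + (b(T, 8)/(-10) + 47/g(-5))*S = -102 + (-16/(-10) + 47/(-5))*128 = -102 + (-16*(-1/10) + 47*(-1/5))*128 = -102 + (8/5 - 47/5)*128 = -102 - 39/5*128 = -102 - 4992/5 = -5502/5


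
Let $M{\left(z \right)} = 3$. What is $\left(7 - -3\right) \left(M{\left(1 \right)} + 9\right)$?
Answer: $120$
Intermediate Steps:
$\left(7 - -3\right) \left(M{\left(1 \right)} + 9\right) = \left(7 - -3\right) \left(3 + 9\right) = \left(7 + 3\right) 12 = 10 \cdot 12 = 120$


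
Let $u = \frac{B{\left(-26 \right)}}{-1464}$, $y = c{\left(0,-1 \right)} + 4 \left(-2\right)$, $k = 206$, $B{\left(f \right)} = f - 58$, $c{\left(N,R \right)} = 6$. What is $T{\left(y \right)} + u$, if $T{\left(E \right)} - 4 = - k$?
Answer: $- \frac{24637}{122} \approx -201.94$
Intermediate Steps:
$B{\left(f \right)} = -58 + f$
$y = -2$ ($y = 6 + 4 \left(-2\right) = 6 - 8 = -2$)
$T{\left(E \right)} = -202$ ($T{\left(E \right)} = 4 - 206 = -202$)
$u = \frac{7}{122}$ ($u = \frac{-58 - 26}{-1464} = \left(-84\right) \left(- \frac{1}{1464}\right) = \frac{7}{122} \approx 0.057377$)
$T{\left(y \right)} + u = -202 + \frac{7}{122} = - \frac{24637}{122}$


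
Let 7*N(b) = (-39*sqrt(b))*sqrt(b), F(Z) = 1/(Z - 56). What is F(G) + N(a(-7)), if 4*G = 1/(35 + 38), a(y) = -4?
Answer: 2548712/114457 ≈ 22.268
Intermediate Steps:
G = 1/292 (G = 1/(4*(35 + 38)) = (1/4)/73 = (1/4)*(1/73) = 1/292 ≈ 0.0034247)
F(Z) = 1/(-56 + Z)
N(b) = -39*b/7 (N(b) = ((-39*sqrt(b))*sqrt(b))/7 = (-39*b)/7 = -39*b/7)
F(G) + N(a(-7)) = 1/(-56 + 1/292) - 39/7*(-4) = 1/(-16351/292) + 156/7 = -292/16351 + 156/7 = 2548712/114457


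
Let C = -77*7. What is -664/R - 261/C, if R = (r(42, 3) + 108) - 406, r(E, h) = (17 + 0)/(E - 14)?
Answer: 1108585/408023 ≈ 2.7170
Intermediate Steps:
C = -539
r(E, h) = 17/(-14 + E)
R = -8327/28 (R = (17/(-14 + 42) + 108) - 406 = (17/28 + 108) - 406 = 3041/28 - 406 = -8327/28 ≈ -297.39)
-664/R - 261/C = -664/(-8327/28) - 261/(-539) = -664*(-28/8327) - 261*(-1/539) = 18592/8327 + 261/539 = 1108585/408023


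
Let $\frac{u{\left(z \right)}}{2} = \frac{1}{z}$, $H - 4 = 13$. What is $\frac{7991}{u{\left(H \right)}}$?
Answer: $\frac{135847}{2} \approx 67924.0$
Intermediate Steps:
$H = 17$ ($H = 4 + 13 = 17$)
$u{\left(z \right)} = \frac{2}{z}$
$\frac{7991}{u{\left(H \right)}} = \frac{7991}{2 \cdot \frac{1}{17}} = \frac{7991}{\frac{2}{17}} = 7991 \cdot \frac{17}{2} = \frac{135847}{2}$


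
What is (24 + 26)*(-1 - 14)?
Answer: -750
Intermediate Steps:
(24 + 26)*(-1 - 14) = 50*(-15) = -750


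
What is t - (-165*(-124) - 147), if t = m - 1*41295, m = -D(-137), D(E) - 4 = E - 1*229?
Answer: -61246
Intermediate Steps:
D(E) = -225 + E (D(E) = 4 + (E - 1*229) = 4 + (E - 229) = 4 + (-229 + E) = -225 + E)
m = 362 (m = -(-225 - 137) = -1*(-362) = 362)
t = -40933 (t = 362 - 1*41295 = 362 - 41295 = -40933)
t - (-165*(-124) - 147) = -40933 - (-165*(-124) - 147) = -40933 - (20460 - 147) = -40933 - 1*20313 = -40933 - 20313 = -61246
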